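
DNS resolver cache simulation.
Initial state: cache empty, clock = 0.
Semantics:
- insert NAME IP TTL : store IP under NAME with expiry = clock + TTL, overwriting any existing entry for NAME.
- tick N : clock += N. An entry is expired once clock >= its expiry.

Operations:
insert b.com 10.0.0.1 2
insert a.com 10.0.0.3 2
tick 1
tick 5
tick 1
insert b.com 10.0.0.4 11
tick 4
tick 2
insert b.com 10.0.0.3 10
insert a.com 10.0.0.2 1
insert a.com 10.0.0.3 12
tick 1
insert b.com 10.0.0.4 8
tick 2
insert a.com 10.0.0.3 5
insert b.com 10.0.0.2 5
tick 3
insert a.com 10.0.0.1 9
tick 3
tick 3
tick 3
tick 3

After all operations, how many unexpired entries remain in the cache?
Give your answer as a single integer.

Op 1: insert b.com -> 10.0.0.1 (expiry=0+2=2). clock=0
Op 2: insert a.com -> 10.0.0.3 (expiry=0+2=2). clock=0
Op 3: tick 1 -> clock=1.
Op 4: tick 5 -> clock=6. purged={a.com,b.com}
Op 5: tick 1 -> clock=7.
Op 6: insert b.com -> 10.0.0.4 (expiry=7+11=18). clock=7
Op 7: tick 4 -> clock=11.
Op 8: tick 2 -> clock=13.
Op 9: insert b.com -> 10.0.0.3 (expiry=13+10=23). clock=13
Op 10: insert a.com -> 10.0.0.2 (expiry=13+1=14). clock=13
Op 11: insert a.com -> 10.0.0.3 (expiry=13+12=25). clock=13
Op 12: tick 1 -> clock=14.
Op 13: insert b.com -> 10.0.0.4 (expiry=14+8=22). clock=14
Op 14: tick 2 -> clock=16.
Op 15: insert a.com -> 10.0.0.3 (expiry=16+5=21). clock=16
Op 16: insert b.com -> 10.0.0.2 (expiry=16+5=21). clock=16
Op 17: tick 3 -> clock=19.
Op 18: insert a.com -> 10.0.0.1 (expiry=19+9=28). clock=19
Op 19: tick 3 -> clock=22. purged={b.com}
Op 20: tick 3 -> clock=25.
Op 21: tick 3 -> clock=28. purged={a.com}
Op 22: tick 3 -> clock=31.
Final cache (unexpired): {} -> size=0

Answer: 0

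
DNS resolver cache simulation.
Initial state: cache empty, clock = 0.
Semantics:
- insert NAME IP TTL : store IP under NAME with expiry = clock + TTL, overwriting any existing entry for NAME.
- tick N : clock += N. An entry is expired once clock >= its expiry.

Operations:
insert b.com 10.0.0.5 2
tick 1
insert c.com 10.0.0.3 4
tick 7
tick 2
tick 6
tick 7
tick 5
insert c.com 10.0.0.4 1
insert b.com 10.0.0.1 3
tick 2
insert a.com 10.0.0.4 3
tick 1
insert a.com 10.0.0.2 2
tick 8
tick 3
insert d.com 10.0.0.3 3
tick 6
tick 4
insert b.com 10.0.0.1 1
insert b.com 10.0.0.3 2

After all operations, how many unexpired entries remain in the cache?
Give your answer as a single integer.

Op 1: insert b.com -> 10.0.0.5 (expiry=0+2=2). clock=0
Op 2: tick 1 -> clock=1.
Op 3: insert c.com -> 10.0.0.3 (expiry=1+4=5). clock=1
Op 4: tick 7 -> clock=8. purged={b.com,c.com}
Op 5: tick 2 -> clock=10.
Op 6: tick 6 -> clock=16.
Op 7: tick 7 -> clock=23.
Op 8: tick 5 -> clock=28.
Op 9: insert c.com -> 10.0.0.4 (expiry=28+1=29). clock=28
Op 10: insert b.com -> 10.0.0.1 (expiry=28+3=31). clock=28
Op 11: tick 2 -> clock=30. purged={c.com}
Op 12: insert a.com -> 10.0.0.4 (expiry=30+3=33). clock=30
Op 13: tick 1 -> clock=31. purged={b.com}
Op 14: insert a.com -> 10.0.0.2 (expiry=31+2=33). clock=31
Op 15: tick 8 -> clock=39. purged={a.com}
Op 16: tick 3 -> clock=42.
Op 17: insert d.com -> 10.0.0.3 (expiry=42+3=45). clock=42
Op 18: tick 6 -> clock=48. purged={d.com}
Op 19: tick 4 -> clock=52.
Op 20: insert b.com -> 10.0.0.1 (expiry=52+1=53). clock=52
Op 21: insert b.com -> 10.0.0.3 (expiry=52+2=54). clock=52
Final cache (unexpired): {b.com} -> size=1

Answer: 1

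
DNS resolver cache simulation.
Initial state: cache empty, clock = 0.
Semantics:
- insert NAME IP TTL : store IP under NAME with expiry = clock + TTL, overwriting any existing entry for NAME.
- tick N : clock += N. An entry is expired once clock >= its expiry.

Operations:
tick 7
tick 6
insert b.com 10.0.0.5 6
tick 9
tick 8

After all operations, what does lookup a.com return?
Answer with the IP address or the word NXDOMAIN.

Op 1: tick 7 -> clock=7.
Op 2: tick 6 -> clock=13.
Op 3: insert b.com -> 10.0.0.5 (expiry=13+6=19). clock=13
Op 4: tick 9 -> clock=22. purged={b.com}
Op 5: tick 8 -> clock=30.
lookup a.com: not in cache (expired or never inserted)

Answer: NXDOMAIN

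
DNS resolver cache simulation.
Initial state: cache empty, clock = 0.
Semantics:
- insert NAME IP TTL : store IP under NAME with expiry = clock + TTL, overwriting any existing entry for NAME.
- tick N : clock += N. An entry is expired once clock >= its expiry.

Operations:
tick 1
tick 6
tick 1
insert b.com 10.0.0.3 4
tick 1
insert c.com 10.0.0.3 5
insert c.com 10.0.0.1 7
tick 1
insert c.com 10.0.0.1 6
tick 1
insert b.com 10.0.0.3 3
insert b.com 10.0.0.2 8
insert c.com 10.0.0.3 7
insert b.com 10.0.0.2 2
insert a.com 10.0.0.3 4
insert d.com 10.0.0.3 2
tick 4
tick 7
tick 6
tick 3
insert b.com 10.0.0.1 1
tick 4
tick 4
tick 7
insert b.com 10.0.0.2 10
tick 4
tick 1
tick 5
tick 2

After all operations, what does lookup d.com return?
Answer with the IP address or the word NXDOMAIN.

Answer: NXDOMAIN

Derivation:
Op 1: tick 1 -> clock=1.
Op 2: tick 6 -> clock=7.
Op 3: tick 1 -> clock=8.
Op 4: insert b.com -> 10.0.0.3 (expiry=8+4=12). clock=8
Op 5: tick 1 -> clock=9.
Op 6: insert c.com -> 10.0.0.3 (expiry=9+5=14). clock=9
Op 7: insert c.com -> 10.0.0.1 (expiry=9+7=16). clock=9
Op 8: tick 1 -> clock=10.
Op 9: insert c.com -> 10.0.0.1 (expiry=10+6=16). clock=10
Op 10: tick 1 -> clock=11.
Op 11: insert b.com -> 10.0.0.3 (expiry=11+3=14). clock=11
Op 12: insert b.com -> 10.0.0.2 (expiry=11+8=19). clock=11
Op 13: insert c.com -> 10.0.0.3 (expiry=11+7=18). clock=11
Op 14: insert b.com -> 10.0.0.2 (expiry=11+2=13). clock=11
Op 15: insert a.com -> 10.0.0.3 (expiry=11+4=15). clock=11
Op 16: insert d.com -> 10.0.0.3 (expiry=11+2=13). clock=11
Op 17: tick 4 -> clock=15. purged={a.com,b.com,d.com}
Op 18: tick 7 -> clock=22. purged={c.com}
Op 19: tick 6 -> clock=28.
Op 20: tick 3 -> clock=31.
Op 21: insert b.com -> 10.0.0.1 (expiry=31+1=32). clock=31
Op 22: tick 4 -> clock=35. purged={b.com}
Op 23: tick 4 -> clock=39.
Op 24: tick 7 -> clock=46.
Op 25: insert b.com -> 10.0.0.2 (expiry=46+10=56). clock=46
Op 26: tick 4 -> clock=50.
Op 27: tick 1 -> clock=51.
Op 28: tick 5 -> clock=56. purged={b.com}
Op 29: tick 2 -> clock=58.
lookup d.com: not in cache (expired or never inserted)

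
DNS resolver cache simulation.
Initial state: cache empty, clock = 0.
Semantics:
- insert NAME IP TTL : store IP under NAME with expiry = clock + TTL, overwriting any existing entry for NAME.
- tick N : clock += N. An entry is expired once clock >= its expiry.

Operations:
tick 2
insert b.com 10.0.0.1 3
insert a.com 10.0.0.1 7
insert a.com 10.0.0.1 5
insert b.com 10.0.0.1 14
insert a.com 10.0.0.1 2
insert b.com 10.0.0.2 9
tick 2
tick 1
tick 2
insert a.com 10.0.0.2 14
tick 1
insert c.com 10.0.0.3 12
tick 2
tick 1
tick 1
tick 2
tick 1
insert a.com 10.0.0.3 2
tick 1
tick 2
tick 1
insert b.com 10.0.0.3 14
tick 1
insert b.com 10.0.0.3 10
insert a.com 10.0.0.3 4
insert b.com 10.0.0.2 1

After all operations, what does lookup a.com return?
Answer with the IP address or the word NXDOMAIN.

Answer: 10.0.0.3

Derivation:
Op 1: tick 2 -> clock=2.
Op 2: insert b.com -> 10.0.0.1 (expiry=2+3=5). clock=2
Op 3: insert a.com -> 10.0.0.1 (expiry=2+7=9). clock=2
Op 4: insert a.com -> 10.0.0.1 (expiry=2+5=7). clock=2
Op 5: insert b.com -> 10.0.0.1 (expiry=2+14=16). clock=2
Op 6: insert a.com -> 10.0.0.1 (expiry=2+2=4). clock=2
Op 7: insert b.com -> 10.0.0.2 (expiry=2+9=11). clock=2
Op 8: tick 2 -> clock=4. purged={a.com}
Op 9: tick 1 -> clock=5.
Op 10: tick 2 -> clock=7.
Op 11: insert a.com -> 10.0.0.2 (expiry=7+14=21). clock=7
Op 12: tick 1 -> clock=8.
Op 13: insert c.com -> 10.0.0.3 (expiry=8+12=20). clock=8
Op 14: tick 2 -> clock=10.
Op 15: tick 1 -> clock=11. purged={b.com}
Op 16: tick 1 -> clock=12.
Op 17: tick 2 -> clock=14.
Op 18: tick 1 -> clock=15.
Op 19: insert a.com -> 10.0.0.3 (expiry=15+2=17). clock=15
Op 20: tick 1 -> clock=16.
Op 21: tick 2 -> clock=18. purged={a.com}
Op 22: tick 1 -> clock=19.
Op 23: insert b.com -> 10.0.0.3 (expiry=19+14=33). clock=19
Op 24: tick 1 -> clock=20. purged={c.com}
Op 25: insert b.com -> 10.0.0.3 (expiry=20+10=30). clock=20
Op 26: insert a.com -> 10.0.0.3 (expiry=20+4=24). clock=20
Op 27: insert b.com -> 10.0.0.2 (expiry=20+1=21). clock=20
lookup a.com: present, ip=10.0.0.3 expiry=24 > clock=20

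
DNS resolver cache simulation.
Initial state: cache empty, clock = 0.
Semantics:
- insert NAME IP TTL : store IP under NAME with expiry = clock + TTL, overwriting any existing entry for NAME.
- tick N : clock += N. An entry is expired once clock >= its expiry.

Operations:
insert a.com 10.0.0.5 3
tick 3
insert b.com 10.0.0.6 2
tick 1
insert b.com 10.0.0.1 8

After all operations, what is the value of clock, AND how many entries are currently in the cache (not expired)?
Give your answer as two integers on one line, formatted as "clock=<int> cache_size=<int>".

Op 1: insert a.com -> 10.0.0.5 (expiry=0+3=3). clock=0
Op 2: tick 3 -> clock=3. purged={a.com}
Op 3: insert b.com -> 10.0.0.6 (expiry=3+2=5). clock=3
Op 4: tick 1 -> clock=4.
Op 5: insert b.com -> 10.0.0.1 (expiry=4+8=12). clock=4
Final clock = 4
Final cache (unexpired): {b.com} -> size=1

Answer: clock=4 cache_size=1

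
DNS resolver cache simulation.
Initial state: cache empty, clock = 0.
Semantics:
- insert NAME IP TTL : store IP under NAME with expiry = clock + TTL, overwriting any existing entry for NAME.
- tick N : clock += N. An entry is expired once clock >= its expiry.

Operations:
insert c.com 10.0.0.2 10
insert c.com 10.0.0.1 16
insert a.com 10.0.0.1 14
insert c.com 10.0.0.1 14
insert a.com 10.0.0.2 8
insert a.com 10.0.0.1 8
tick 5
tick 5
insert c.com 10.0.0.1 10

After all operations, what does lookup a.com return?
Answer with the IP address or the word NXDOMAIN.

Answer: NXDOMAIN

Derivation:
Op 1: insert c.com -> 10.0.0.2 (expiry=0+10=10). clock=0
Op 2: insert c.com -> 10.0.0.1 (expiry=0+16=16). clock=0
Op 3: insert a.com -> 10.0.0.1 (expiry=0+14=14). clock=0
Op 4: insert c.com -> 10.0.0.1 (expiry=0+14=14). clock=0
Op 5: insert a.com -> 10.0.0.2 (expiry=0+8=8). clock=0
Op 6: insert a.com -> 10.0.0.1 (expiry=0+8=8). clock=0
Op 7: tick 5 -> clock=5.
Op 8: tick 5 -> clock=10. purged={a.com}
Op 9: insert c.com -> 10.0.0.1 (expiry=10+10=20). clock=10
lookup a.com: not in cache (expired or never inserted)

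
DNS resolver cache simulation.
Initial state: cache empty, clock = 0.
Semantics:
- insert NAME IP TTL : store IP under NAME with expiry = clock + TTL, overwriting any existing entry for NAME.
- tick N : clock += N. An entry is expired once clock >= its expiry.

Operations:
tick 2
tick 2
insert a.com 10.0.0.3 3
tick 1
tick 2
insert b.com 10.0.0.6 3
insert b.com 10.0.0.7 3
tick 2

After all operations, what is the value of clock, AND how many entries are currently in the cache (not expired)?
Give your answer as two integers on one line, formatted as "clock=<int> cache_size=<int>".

Answer: clock=9 cache_size=1

Derivation:
Op 1: tick 2 -> clock=2.
Op 2: tick 2 -> clock=4.
Op 3: insert a.com -> 10.0.0.3 (expiry=4+3=7). clock=4
Op 4: tick 1 -> clock=5.
Op 5: tick 2 -> clock=7. purged={a.com}
Op 6: insert b.com -> 10.0.0.6 (expiry=7+3=10). clock=7
Op 7: insert b.com -> 10.0.0.7 (expiry=7+3=10). clock=7
Op 8: tick 2 -> clock=9.
Final clock = 9
Final cache (unexpired): {b.com} -> size=1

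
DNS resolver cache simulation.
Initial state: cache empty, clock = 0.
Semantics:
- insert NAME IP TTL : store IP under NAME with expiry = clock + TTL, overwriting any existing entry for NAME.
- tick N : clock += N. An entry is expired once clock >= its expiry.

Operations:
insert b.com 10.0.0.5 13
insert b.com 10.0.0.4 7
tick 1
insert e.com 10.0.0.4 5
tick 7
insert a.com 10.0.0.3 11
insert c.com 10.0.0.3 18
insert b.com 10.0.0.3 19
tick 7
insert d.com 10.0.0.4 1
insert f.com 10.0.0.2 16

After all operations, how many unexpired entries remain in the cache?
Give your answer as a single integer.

Op 1: insert b.com -> 10.0.0.5 (expiry=0+13=13). clock=0
Op 2: insert b.com -> 10.0.0.4 (expiry=0+7=7). clock=0
Op 3: tick 1 -> clock=1.
Op 4: insert e.com -> 10.0.0.4 (expiry=1+5=6). clock=1
Op 5: tick 7 -> clock=8. purged={b.com,e.com}
Op 6: insert a.com -> 10.0.0.3 (expiry=8+11=19). clock=8
Op 7: insert c.com -> 10.0.0.3 (expiry=8+18=26). clock=8
Op 8: insert b.com -> 10.0.0.3 (expiry=8+19=27). clock=8
Op 9: tick 7 -> clock=15.
Op 10: insert d.com -> 10.0.0.4 (expiry=15+1=16). clock=15
Op 11: insert f.com -> 10.0.0.2 (expiry=15+16=31). clock=15
Final cache (unexpired): {a.com,b.com,c.com,d.com,f.com} -> size=5

Answer: 5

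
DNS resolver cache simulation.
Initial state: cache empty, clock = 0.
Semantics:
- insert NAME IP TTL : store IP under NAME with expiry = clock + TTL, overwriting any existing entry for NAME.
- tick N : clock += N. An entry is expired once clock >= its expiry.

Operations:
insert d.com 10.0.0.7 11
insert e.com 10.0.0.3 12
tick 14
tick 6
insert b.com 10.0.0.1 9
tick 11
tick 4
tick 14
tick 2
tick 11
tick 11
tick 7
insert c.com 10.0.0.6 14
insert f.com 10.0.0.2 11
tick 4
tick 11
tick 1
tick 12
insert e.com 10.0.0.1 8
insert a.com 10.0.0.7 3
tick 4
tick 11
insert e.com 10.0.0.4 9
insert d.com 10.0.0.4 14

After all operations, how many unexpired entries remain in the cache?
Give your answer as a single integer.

Answer: 2

Derivation:
Op 1: insert d.com -> 10.0.0.7 (expiry=0+11=11). clock=0
Op 2: insert e.com -> 10.0.0.3 (expiry=0+12=12). clock=0
Op 3: tick 14 -> clock=14. purged={d.com,e.com}
Op 4: tick 6 -> clock=20.
Op 5: insert b.com -> 10.0.0.1 (expiry=20+9=29). clock=20
Op 6: tick 11 -> clock=31. purged={b.com}
Op 7: tick 4 -> clock=35.
Op 8: tick 14 -> clock=49.
Op 9: tick 2 -> clock=51.
Op 10: tick 11 -> clock=62.
Op 11: tick 11 -> clock=73.
Op 12: tick 7 -> clock=80.
Op 13: insert c.com -> 10.0.0.6 (expiry=80+14=94). clock=80
Op 14: insert f.com -> 10.0.0.2 (expiry=80+11=91). clock=80
Op 15: tick 4 -> clock=84.
Op 16: tick 11 -> clock=95. purged={c.com,f.com}
Op 17: tick 1 -> clock=96.
Op 18: tick 12 -> clock=108.
Op 19: insert e.com -> 10.0.0.1 (expiry=108+8=116). clock=108
Op 20: insert a.com -> 10.0.0.7 (expiry=108+3=111). clock=108
Op 21: tick 4 -> clock=112. purged={a.com}
Op 22: tick 11 -> clock=123. purged={e.com}
Op 23: insert e.com -> 10.0.0.4 (expiry=123+9=132). clock=123
Op 24: insert d.com -> 10.0.0.4 (expiry=123+14=137). clock=123
Final cache (unexpired): {d.com,e.com} -> size=2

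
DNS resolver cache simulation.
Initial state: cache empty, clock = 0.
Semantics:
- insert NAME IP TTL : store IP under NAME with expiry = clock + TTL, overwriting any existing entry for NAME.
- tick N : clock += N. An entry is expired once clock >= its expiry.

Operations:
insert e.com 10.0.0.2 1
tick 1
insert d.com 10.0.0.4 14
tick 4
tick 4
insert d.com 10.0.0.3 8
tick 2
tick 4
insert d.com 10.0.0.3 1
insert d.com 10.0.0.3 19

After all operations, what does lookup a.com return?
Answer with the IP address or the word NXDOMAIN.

Op 1: insert e.com -> 10.0.0.2 (expiry=0+1=1). clock=0
Op 2: tick 1 -> clock=1. purged={e.com}
Op 3: insert d.com -> 10.0.0.4 (expiry=1+14=15). clock=1
Op 4: tick 4 -> clock=5.
Op 5: tick 4 -> clock=9.
Op 6: insert d.com -> 10.0.0.3 (expiry=9+8=17). clock=9
Op 7: tick 2 -> clock=11.
Op 8: tick 4 -> clock=15.
Op 9: insert d.com -> 10.0.0.3 (expiry=15+1=16). clock=15
Op 10: insert d.com -> 10.0.0.3 (expiry=15+19=34). clock=15
lookup a.com: not in cache (expired or never inserted)

Answer: NXDOMAIN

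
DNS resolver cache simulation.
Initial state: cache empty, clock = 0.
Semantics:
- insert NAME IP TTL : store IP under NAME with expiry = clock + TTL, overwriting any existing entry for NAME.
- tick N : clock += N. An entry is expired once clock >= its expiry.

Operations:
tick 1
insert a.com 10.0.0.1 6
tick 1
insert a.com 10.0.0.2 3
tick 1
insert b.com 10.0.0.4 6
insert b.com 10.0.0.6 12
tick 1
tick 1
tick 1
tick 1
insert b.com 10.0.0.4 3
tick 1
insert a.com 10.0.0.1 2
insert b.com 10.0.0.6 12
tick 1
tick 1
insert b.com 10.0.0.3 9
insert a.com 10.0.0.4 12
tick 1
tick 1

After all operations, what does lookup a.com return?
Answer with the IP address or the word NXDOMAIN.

Op 1: tick 1 -> clock=1.
Op 2: insert a.com -> 10.0.0.1 (expiry=1+6=7). clock=1
Op 3: tick 1 -> clock=2.
Op 4: insert a.com -> 10.0.0.2 (expiry=2+3=5). clock=2
Op 5: tick 1 -> clock=3.
Op 6: insert b.com -> 10.0.0.4 (expiry=3+6=9). clock=3
Op 7: insert b.com -> 10.0.0.6 (expiry=3+12=15). clock=3
Op 8: tick 1 -> clock=4.
Op 9: tick 1 -> clock=5. purged={a.com}
Op 10: tick 1 -> clock=6.
Op 11: tick 1 -> clock=7.
Op 12: insert b.com -> 10.0.0.4 (expiry=7+3=10). clock=7
Op 13: tick 1 -> clock=8.
Op 14: insert a.com -> 10.0.0.1 (expiry=8+2=10). clock=8
Op 15: insert b.com -> 10.0.0.6 (expiry=8+12=20). clock=8
Op 16: tick 1 -> clock=9.
Op 17: tick 1 -> clock=10. purged={a.com}
Op 18: insert b.com -> 10.0.0.3 (expiry=10+9=19). clock=10
Op 19: insert a.com -> 10.0.0.4 (expiry=10+12=22). clock=10
Op 20: tick 1 -> clock=11.
Op 21: tick 1 -> clock=12.
lookup a.com: present, ip=10.0.0.4 expiry=22 > clock=12

Answer: 10.0.0.4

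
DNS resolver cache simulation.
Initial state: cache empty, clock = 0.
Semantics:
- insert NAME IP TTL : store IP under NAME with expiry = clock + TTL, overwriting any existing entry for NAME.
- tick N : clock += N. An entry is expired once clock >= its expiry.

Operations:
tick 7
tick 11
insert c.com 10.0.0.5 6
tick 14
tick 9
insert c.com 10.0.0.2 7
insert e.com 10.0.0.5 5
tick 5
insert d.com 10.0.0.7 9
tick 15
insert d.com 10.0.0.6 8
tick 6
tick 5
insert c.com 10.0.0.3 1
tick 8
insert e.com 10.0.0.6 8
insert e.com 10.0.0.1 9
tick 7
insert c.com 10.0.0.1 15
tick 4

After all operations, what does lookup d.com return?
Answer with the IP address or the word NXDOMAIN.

Answer: NXDOMAIN

Derivation:
Op 1: tick 7 -> clock=7.
Op 2: tick 11 -> clock=18.
Op 3: insert c.com -> 10.0.0.5 (expiry=18+6=24). clock=18
Op 4: tick 14 -> clock=32. purged={c.com}
Op 5: tick 9 -> clock=41.
Op 6: insert c.com -> 10.0.0.2 (expiry=41+7=48). clock=41
Op 7: insert e.com -> 10.0.0.5 (expiry=41+5=46). clock=41
Op 8: tick 5 -> clock=46. purged={e.com}
Op 9: insert d.com -> 10.0.0.7 (expiry=46+9=55). clock=46
Op 10: tick 15 -> clock=61. purged={c.com,d.com}
Op 11: insert d.com -> 10.0.0.6 (expiry=61+8=69). clock=61
Op 12: tick 6 -> clock=67.
Op 13: tick 5 -> clock=72. purged={d.com}
Op 14: insert c.com -> 10.0.0.3 (expiry=72+1=73). clock=72
Op 15: tick 8 -> clock=80. purged={c.com}
Op 16: insert e.com -> 10.0.0.6 (expiry=80+8=88). clock=80
Op 17: insert e.com -> 10.0.0.1 (expiry=80+9=89). clock=80
Op 18: tick 7 -> clock=87.
Op 19: insert c.com -> 10.0.0.1 (expiry=87+15=102). clock=87
Op 20: tick 4 -> clock=91. purged={e.com}
lookup d.com: not in cache (expired or never inserted)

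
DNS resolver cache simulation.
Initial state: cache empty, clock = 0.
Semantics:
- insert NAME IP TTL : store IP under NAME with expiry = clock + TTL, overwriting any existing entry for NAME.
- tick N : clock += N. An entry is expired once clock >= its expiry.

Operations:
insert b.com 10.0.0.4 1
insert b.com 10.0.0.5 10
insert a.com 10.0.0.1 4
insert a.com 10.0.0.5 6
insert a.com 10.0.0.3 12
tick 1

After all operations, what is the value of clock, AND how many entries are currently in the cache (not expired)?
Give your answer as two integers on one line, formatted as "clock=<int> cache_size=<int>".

Answer: clock=1 cache_size=2

Derivation:
Op 1: insert b.com -> 10.0.0.4 (expiry=0+1=1). clock=0
Op 2: insert b.com -> 10.0.0.5 (expiry=0+10=10). clock=0
Op 3: insert a.com -> 10.0.0.1 (expiry=0+4=4). clock=0
Op 4: insert a.com -> 10.0.0.5 (expiry=0+6=6). clock=0
Op 5: insert a.com -> 10.0.0.3 (expiry=0+12=12). clock=0
Op 6: tick 1 -> clock=1.
Final clock = 1
Final cache (unexpired): {a.com,b.com} -> size=2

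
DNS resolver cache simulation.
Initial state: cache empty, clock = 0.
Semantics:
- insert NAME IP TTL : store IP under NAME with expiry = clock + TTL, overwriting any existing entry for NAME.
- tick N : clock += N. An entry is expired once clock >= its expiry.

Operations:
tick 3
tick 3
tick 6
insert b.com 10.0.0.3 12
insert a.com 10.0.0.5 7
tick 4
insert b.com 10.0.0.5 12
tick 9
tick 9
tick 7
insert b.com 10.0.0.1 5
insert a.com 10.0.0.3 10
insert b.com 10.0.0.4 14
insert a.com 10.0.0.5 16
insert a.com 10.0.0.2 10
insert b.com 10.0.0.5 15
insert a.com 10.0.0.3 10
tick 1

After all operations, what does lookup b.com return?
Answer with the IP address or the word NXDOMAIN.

Op 1: tick 3 -> clock=3.
Op 2: tick 3 -> clock=6.
Op 3: tick 6 -> clock=12.
Op 4: insert b.com -> 10.0.0.3 (expiry=12+12=24). clock=12
Op 5: insert a.com -> 10.0.0.5 (expiry=12+7=19). clock=12
Op 6: tick 4 -> clock=16.
Op 7: insert b.com -> 10.0.0.5 (expiry=16+12=28). clock=16
Op 8: tick 9 -> clock=25. purged={a.com}
Op 9: tick 9 -> clock=34. purged={b.com}
Op 10: tick 7 -> clock=41.
Op 11: insert b.com -> 10.0.0.1 (expiry=41+5=46). clock=41
Op 12: insert a.com -> 10.0.0.3 (expiry=41+10=51). clock=41
Op 13: insert b.com -> 10.0.0.4 (expiry=41+14=55). clock=41
Op 14: insert a.com -> 10.0.0.5 (expiry=41+16=57). clock=41
Op 15: insert a.com -> 10.0.0.2 (expiry=41+10=51). clock=41
Op 16: insert b.com -> 10.0.0.5 (expiry=41+15=56). clock=41
Op 17: insert a.com -> 10.0.0.3 (expiry=41+10=51). clock=41
Op 18: tick 1 -> clock=42.
lookup b.com: present, ip=10.0.0.5 expiry=56 > clock=42

Answer: 10.0.0.5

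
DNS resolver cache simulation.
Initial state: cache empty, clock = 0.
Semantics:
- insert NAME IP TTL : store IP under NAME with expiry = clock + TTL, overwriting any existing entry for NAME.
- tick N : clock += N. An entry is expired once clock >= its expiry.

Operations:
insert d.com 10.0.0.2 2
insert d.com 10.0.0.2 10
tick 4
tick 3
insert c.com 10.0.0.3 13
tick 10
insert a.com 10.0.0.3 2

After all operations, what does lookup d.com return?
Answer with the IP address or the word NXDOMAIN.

Answer: NXDOMAIN

Derivation:
Op 1: insert d.com -> 10.0.0.2 (expiry=0+2=2). clock=0
Op 2: insert d.com -> 10.0.0.2 (expiry=0+10=10). clock=0
Op 3: tick 4 -> clock=4.
Op 4: tick 3 -> clock=7.
Op 5: insert c.com -> 10.0.0.3 (expiry=7+13=20). clock=7
Op 6: tick 10 -> clock=17. purged={d.com}
Op 7: insert a.com -> 10.0.0.3 (expiry=17+2=19). clock=17
lookup d.com: not in cache (expired or never inserted)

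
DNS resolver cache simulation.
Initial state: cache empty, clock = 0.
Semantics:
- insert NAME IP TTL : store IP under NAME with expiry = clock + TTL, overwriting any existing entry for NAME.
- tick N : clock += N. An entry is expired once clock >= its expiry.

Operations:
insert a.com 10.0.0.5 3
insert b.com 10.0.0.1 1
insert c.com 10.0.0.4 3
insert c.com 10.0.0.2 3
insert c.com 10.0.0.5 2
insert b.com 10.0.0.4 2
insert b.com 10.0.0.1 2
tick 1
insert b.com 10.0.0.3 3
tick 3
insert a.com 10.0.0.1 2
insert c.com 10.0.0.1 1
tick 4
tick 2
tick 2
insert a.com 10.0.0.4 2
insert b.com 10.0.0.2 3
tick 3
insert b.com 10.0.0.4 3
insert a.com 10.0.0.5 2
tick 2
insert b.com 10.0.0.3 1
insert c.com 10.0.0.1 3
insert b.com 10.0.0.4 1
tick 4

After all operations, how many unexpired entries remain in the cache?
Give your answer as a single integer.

Answer: 0

Derivation:
Op 1: insert a.com -> 10.0.0.5 (expiry=0+3=3). clock=0
Op 2: insert b.com -> 10.0.0.1 (expiry=0+1=1). clock=0
Op 3: insert c.com -> 10.0.0.4 (expiry=0+3=3). clock=0
Op 4: insert c.com -> 10.0.0.2 (expiry=0+3=3). clock=0
Op 5: insert c.com -> 10.0.0.5 (expiry=0+2=2). clock=0
Op 6: insert b.com -> 10.0.0.4 (expiry=0+2=2). clock=0
Op 7: insert b.com -> 10.0.0.1 (expiry=0+2=2). clock=0
Op 8: tick 1 -> clock=1.
Op 9: insert b.com -> 10.0.0.3 (expiry=1+3=4). clock=1
Op 10: tick 3 -> clock=4. purged={a.com,b.com,c.com}
Op 11: insert a.com -> 10.0.0.1 (expiry=4+2=6). clock=4
Op 12: insert c.com -> 10.0.0.1 (expiry=4+1=5). clock=4
Op 13: tick 4 -> clock=8. purged={a.com,c.com}
Op 14: tick 2 -> clock=10.
Op 15: tick 2 -> clock=12.
Op 16: insert a.com -> 10.0.0.4 (expiry=12+2=14). clock=12
Op 17: insert b.com -> 10.0.0.2 (expiry=12+3=15). clock=12
Op 18: tick 3 -> clock=15. purged={a.com,b.com}
Op 19: insert b.com -> 10.0.0.4 (expiry=15+3=18). clock=15
Op 20: insert a.com -> 10.0.0.5 (expiry=15+2=17). clock=15
Op 21: tick 2 -> clock=17. purged={a.com}
Op 22: insert b.com -> 10.0.0.3 (expiry=17+1=18). clock=17
Op 23: insert c.com -> 10.0.0.1 (expiry=17+3=20). clock=17
Op 24: insert b.com -> 10.0.0.4 (expiry=17+1=18). clock=17
Op 25: tick 4 -> clock=21. purged={b.com,c.com}
Final cache (unexpired): {} -> size=0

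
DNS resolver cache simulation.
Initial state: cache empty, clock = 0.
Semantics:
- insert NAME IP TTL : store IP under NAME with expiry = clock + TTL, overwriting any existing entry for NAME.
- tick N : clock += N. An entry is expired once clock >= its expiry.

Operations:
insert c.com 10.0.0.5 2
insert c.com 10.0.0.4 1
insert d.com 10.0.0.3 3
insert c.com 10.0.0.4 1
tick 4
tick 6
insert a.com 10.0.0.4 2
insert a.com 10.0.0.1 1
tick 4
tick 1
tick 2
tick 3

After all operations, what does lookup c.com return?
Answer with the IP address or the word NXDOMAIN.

Op 1: insert c.com -> 10.0.0.5 (expiry=0+2=2). clock=0
Op 2: insert c.com -> 10.0.0.4 (expiry=0+1=1). clock=0
Op 3: insert d.com -> 10.0.0.3 (expiry=0+3=3). clock=0
Op 4: insert c.com -> 10.0.0.4 (expiry=0+1=1). clock=0
Op 5: tick 4 -> clock=4. purged={c.com,d.com}
Op 6: tick 6 -> clock=10.
Op 7: insert a.com -> 10.0.0.4 (expiry=10+2=12). clock=10
Op 8: insert a.com -> 10.0.0.1 (expiry=10+1=11). clock=10
Op 9: tick 4 -> clock=14. purged={a.com}
Op 10: tick 1 -> clock=15.
Op 11: tick 2 -> clock=17.
Op 12: tick 3 -> clock=20.
lookup c.com: not in cache (expired or never inserted)

Answer: NXDOMAIN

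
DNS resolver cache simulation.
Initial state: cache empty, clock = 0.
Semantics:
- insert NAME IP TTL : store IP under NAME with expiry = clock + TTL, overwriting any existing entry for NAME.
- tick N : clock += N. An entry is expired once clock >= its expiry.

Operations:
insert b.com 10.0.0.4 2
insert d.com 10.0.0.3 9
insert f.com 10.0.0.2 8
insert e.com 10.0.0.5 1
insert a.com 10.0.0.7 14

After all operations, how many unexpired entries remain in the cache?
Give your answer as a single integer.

Answer: 5

Derivation:
Op 1: insert b.com -> 10.0.0.4 (expiry=0+2=2). clock=0
Op 2: insert d.com -> 10.0.0.3 (expiry=0+9=9). clock=0
Op 3: insert f.com -> 10.0.0.2 (expiry=0+8=8). clock=0
Op 4: insert e.com -> 10.0.0.5 (expiry=0+1=1). clock=0
Op 5: insert a.com -> 10.0.0.7 (expiry=0+14=14). clock=0
Final cache (unexpired): {a.com,b.com,d.com,e.com,f.com} -> size=5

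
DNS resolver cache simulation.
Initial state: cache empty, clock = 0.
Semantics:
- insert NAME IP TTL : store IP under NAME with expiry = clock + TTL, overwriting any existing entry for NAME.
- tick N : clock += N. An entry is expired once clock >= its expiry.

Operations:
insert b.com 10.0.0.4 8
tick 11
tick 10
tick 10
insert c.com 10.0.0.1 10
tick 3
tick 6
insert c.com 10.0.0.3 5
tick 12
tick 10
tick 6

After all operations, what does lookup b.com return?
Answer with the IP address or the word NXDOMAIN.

Op 1: insert b.com -> 10.0.0.4 (expiry=0+8=8). clock=0
Op 2: tick 11 -> clock=11. purged={b.com}
Op 3: tick 10 -> clock=21.
Op 4: tick 10 -> clock=31.
Op 5: insert c.com -> 10.0.0.1 (expiry=31+10=41). clock=31
Op 6: tick 3 -> clock=34.
Op 7: tick 6 -> clock=40.
Op 8: insert c.com -> 10.0.0.3 (expiry=40+5=45). clock=40
Op 9: tick 12 -> clock=52. purged={c.com}
Op 10: tick 10 -> clock=62.
Op 11: tick 6 -> clock=68.
lookup b.com: not in cache (expired or never inserted)

Answer: NXDOMAIN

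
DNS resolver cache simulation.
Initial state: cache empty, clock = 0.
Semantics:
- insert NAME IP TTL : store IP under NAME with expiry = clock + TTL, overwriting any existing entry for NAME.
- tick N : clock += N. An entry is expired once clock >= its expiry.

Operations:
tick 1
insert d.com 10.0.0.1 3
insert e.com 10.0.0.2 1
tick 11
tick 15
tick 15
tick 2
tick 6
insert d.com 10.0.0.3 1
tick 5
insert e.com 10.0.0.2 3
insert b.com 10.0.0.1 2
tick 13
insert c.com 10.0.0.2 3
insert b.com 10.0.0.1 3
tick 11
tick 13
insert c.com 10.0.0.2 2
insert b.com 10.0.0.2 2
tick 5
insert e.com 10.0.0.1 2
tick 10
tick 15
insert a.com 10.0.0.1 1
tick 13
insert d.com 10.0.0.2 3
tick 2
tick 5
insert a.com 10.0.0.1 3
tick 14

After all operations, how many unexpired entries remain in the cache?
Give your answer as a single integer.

Answer: 0

Derivation:
Op 1: tick 1 -> clock=1.
Op 2: insert d.com -> 10.0.0.1 (expiry=1+3=4). clock=1
Op 3: insert e.com -> 10.0.0.2 (expiry=1+1=2). clock=1
Op 4: tick 11 -> clock=12. purged={d.com,e.com}
Op 5: tick 15 -> clock=27.
Op 6: tick 15 -> clock=42.
Op 7: tick 2 -> clock=44.
Op 8: tick 6 -> clock=50.
Op 9: insert d.com -> 10.0.0.3 (expiry=50+1=51). clock=50
Op 10: tick 5 -> clock=55. purged={d.com}
Op 11: insert e.com -> 10.0.0.2 (expiry=55+3=58). clock=55
Op 12: insert b.com -> 10.0.0.1 (expiry=55+2=57). clock=55
Op 13: tick 13 -> clock=68. purged={b.com,e.com}
Op 14: insert c.com -> 10.0.0.2 (expiry=68+3=71). clock=68
Op 15: insert b.com -> 10.0.0.1 (expiry=68+3=71). clock=68
Op 16: tick 11 -> clock=79. purged={b.com,c.com}
Op 17: tick 13 -> clock=92.
Op 18: insert c.com -> 10.0.0.2 (expiry=92+2=94). clock=92
Op 19: insert b.com -> 10.0.0.2 (expiry=92+2=94). clock=92
Op 20: tick 5 -> clock=97. purged={b.com,c.com}
Op 21: insert e.com -> 10.0.0.1 (expiry=97+2=99). clock=97
Op 22: tick 10 -> clock=107. purged={e.com}
Op 23: tick 15 -> clock=122.
Op 24: insert a.com -> 10.0.0.1 (expiry=122+1=123). clock=122
Op 25: tick 13 -> clock=135. purged={a.com}
Op 26: insert d.com -> 10.0.0.2 (expiry=135+3=138). clock=135
Op 27: tick 2 -> clock=137.
Op 28: tick 5 -> clock=142. purged={d.com}
Op 29: insert a.com -> 10.0.0.1 (expiry=142+3=145). clock=142
Op 30: tick 14 -> clock=156. purged={a.com}
Final cache (unexpired): {} -> size=0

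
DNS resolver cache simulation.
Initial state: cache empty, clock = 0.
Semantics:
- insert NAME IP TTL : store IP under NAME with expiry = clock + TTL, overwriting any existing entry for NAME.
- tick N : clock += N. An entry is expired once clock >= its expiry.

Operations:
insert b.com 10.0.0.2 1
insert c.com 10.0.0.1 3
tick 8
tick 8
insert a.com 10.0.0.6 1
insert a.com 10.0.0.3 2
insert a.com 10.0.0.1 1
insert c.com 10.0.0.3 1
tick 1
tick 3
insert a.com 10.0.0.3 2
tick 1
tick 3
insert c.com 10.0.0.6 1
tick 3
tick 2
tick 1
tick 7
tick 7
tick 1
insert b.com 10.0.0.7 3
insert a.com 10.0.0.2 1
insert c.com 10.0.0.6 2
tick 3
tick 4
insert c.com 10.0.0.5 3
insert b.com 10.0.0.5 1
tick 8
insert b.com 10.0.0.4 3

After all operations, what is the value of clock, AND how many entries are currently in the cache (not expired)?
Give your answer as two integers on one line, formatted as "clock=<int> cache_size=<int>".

Answer: clock=60 cache_size=1

Derivation:
Op 1: insert b.com -> 10.0.0.2 (expiry=0+1=1). clock=0
Op 2: insert c.com -> 10.0.0.1 (expiry=0+3=3). clock=0
Op 3: tick 8 -> clock=8. purged={b.com,c.com}
Op 4: tick 8 -> clock=16.
Op 5: insert a.com -> 10.0.0.6 (expiry=16+1=17). clock=16
Op 6: insert a.com -> 10.0.0.3 (expiry=16+2=18). clock=16
Op 7: insert a.com -> 10.0.0.1 (expiry=16+1=17). clock=16
Op 8: insert c.com -> 10.0.0.3 (expiry=16+1=17). clock=16
Op 9: tick 1 -> clock=17. purged={a.com,c.com}
Op 10: tick 3 -> clock=20.
Op 11: insert a.com -> 10.0.0.3 (expiry=20+2=22). clock=20
Op 12: tick 1 -> clock=21.
Op 13: tick 3 -> clock=24. purged={a.com}
Op 14: insert c.com -> 10.0.0.6 (expiry=24+1=25). clock=24
Op 15: tick 3 -> clock=27. purged={c.com}
Op 16: tick 2 -> clock=29.
Op 17: tick 1 -> clock=30.
Op 18: tick 7 -> clock=37.
Op 19: tick 7 -> clock=44.
Op 20: tick 1 -> clock=45.
Op 21: insert b.com -> 10.0.0.7 (expiry=45+3=48). clock=45
Op 22: insert a.com -> 10.0.0.2 (expiry=45+1=46). clock=45
Op 23: insert c.com -> 10.0.0.6 (expiry=45+2=47). clock=45
Op 24: tick 3 -> clock=48. purged={a.com,b.com,c.com}
Op 25: tick 4 -> clock=52.
Op 26: insert c.com -> 10.0.0.5 (expiry=52+3=55). clock=52
Op 27: insert b.com -> 10.0.0.5 (expiry=52+1=53). clock=52
Op 28: tick 8 -> clock=60. purged={b.com,c.com}
Op 29: insert b.com -> 10.0.0.4 (expiry=60+3=63). clock=60
Final clock = 60
Final cache (unexpired): {b.com} -> size=1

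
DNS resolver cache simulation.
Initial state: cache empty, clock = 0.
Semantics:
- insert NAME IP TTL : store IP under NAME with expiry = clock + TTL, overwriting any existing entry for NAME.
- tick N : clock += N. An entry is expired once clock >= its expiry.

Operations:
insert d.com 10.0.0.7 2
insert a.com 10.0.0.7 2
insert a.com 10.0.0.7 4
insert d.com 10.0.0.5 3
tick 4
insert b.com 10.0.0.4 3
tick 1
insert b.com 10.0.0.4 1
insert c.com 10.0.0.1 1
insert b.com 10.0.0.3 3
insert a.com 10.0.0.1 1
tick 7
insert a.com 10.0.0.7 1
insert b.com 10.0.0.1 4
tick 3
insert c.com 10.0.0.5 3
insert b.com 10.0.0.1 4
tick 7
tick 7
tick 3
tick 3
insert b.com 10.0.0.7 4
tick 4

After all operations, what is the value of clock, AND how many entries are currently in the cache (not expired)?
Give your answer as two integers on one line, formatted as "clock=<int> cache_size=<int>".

Op 1: insert d.com -> 10.0.0.7 (expiry=0+2=2). clock=0
Op 2: insert a.com -> 10.0.0.7 (expiry=0+2=2). clock=0
Op 3: insert a.com -> 10.0.0.7 (expiry=0+4=4). clock=0
Op 4: insert d.com -> 10.0.0.5 (expiry=0+3=3). clock=0
Op 5: tick 4 -> clock=4. purged={a.com,d.com}
Op 6: insert b.com -> 10.0.0.4 (expiry=4+3=7). clock=4
Op 7: tick 1 -> clock=5.
Op 8: insert b.com -> 10.0.0.4 (expiry=5+1=6). clock=5
Op 9: insert c.com -> 10.0.0.1 (expiry=5+1=6). clock=5
Op 10: insert b.com -> 10.0.0.3 (expiry=5+3=8). clock=5
Op 11: insert a.com -> 10.0.0.1 (expiry=5+1=6). clock=5
Op 12: tick 7 -> clock=12. purged={a.com,b.com,c.com}
Op 13: insert a.com -> 10.0.0.7 (expiry=12+1=13). clock=12
Op 14: insert b.com -> 10.0.0.1 (expiry=12+4=16). clock=12
Op 15: tick 3 -> clock=15. purged={a.com}
Op 16: insert c.com -> 10.0.0.5 (expiry=15+3=18). clock=15
Op 17: insert b.com -> 10.0.0.1 (expiry=15+4=19). clock=15
Op 18: tick 7 -> clock=22. purged={b.com,c.com}
Op 19: tick 7 -> clock=29.
Op 20: tick 3 -> clock=32.
Op 21: tick 3 -> clock=35.
Op 22: insert b.com -> 10.0.0.7 (expiry=35+4=39). clock=35
Op 23: tick 4 -> clock=39. purged={b.com}
Final clock = 39
Final cache (unexpired): {} -> size=0

Answer: clock=39 cache_size=0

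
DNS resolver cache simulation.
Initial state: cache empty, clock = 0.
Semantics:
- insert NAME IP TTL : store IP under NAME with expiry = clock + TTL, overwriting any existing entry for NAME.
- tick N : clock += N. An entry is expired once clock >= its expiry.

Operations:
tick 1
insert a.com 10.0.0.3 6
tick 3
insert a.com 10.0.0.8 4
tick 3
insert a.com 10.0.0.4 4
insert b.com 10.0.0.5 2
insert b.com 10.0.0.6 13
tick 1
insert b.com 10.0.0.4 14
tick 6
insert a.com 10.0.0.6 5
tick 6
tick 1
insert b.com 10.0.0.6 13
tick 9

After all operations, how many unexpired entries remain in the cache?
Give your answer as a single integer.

Answer: 1

Derivation:
Op 1: tick 1 -> clock=1.
Op 2: insert a.com -> 10.0.0.3 (expiry=1+6=7). clock=1
Op 3: tick 3 -> clock=4.
Op 4: insert a.com -> 10.0.0.8 (expiry=4+4=8). clock=4
Op 5: tick 3 -> clock=7.
Op 6: insert a.com -> 10.0.0.4 (expiry=7+4=11). clock=7
Op 7: insert b.com -> 10.0.0.5 (expiry=7+2=9). clock=7
Op 8: insert b.com -> 10.0.0.6 (expiry=7+13=20). clock=7
Op 9: tick 1 -> clock=8.
Op 10: insert b.com -> 10.0.0.4 (expiry=8+14=22). clock=8
Op 11: tick 6 -> clock=14. purged={a.com}
Op 12: insert a.com -> 10.0.0.6 (expiry=14+5=19). clock=14
Op 13: tick 6 -> clock=20. purged={a.com}
Op 14: tick 1 -> clock=21.
Op 15: insert b.com -> 10.0.0.6 (expiry=21+13=34). clock=21
Op 16: tick 9 -> clock=30.
Final cache (unexpired): {b.com} -> size=1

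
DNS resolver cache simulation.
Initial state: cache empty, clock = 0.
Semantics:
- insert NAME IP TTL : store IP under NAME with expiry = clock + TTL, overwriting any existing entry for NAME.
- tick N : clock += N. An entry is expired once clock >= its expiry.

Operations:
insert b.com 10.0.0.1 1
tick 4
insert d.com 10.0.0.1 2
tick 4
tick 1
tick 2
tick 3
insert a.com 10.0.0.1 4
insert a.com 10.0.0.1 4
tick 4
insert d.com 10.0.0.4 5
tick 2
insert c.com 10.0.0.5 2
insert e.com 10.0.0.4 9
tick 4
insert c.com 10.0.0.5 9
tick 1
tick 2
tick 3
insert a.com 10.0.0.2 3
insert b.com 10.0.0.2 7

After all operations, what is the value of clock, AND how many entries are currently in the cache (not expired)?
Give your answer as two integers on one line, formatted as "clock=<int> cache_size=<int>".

Op 1: insert b.com -> 10.0.0.1 (expiry=0+1=1). clock=0
Op 2: tick 4 -> clock=4. purged={b.com}
Op 3: insert d.com -> 10.0.0.1 (expiry=4+2=6). clock=4
Op 4: tick 4 -> clock=8. purged={d.com}
Op 5: tick 1 -> clock=9.
Op 6: tick 2 -> clock=11.
Op 7: tick 3 -> clock=14.
Op 8: insert a.com -> 10.0.0.1 (expiry=14+4=18). clock=14
Op 9: insert a.com -> 10.0.0.1 (expiry=14+4=18). clock=14
Op 10: tick 4 -> clock=18. purged={a.com}
Op 11: insert d.com -> 10.0.0.4 (expiry=18+5=23). clock=18
Op 12: tick 2 -> clock=20.
Op 13: insert c.com -> 10.0.0.5 (expiry=20+2=22). clock=20
Op 14: insert e.com -> 10.0.0.4 (expiry=20+9=29). clock=20
Op 15: tick 4 -> clock=24. purged={c.com,d.com}
Op 16: insert c.com -> 10.0.0.5 (expiry=24+9=33). clock=24
Op 17: tick 1 -> clock=25.
Op 18: tick 2 -> clock=27.
Op 19: tick 3 -> clock=30. purged={e.com}
Op 20: insert a.com -> 10.0.0.2 (expiry=30+3=33). clock=30
Op 21: insert b.com -> 10.0.0.2 (expiry=30+7=37). clock=30
Final clock = 30
Final cache (unexpired): {a.com,b.com,c.com} -> size=3

Answer: clock=30 cache_size=3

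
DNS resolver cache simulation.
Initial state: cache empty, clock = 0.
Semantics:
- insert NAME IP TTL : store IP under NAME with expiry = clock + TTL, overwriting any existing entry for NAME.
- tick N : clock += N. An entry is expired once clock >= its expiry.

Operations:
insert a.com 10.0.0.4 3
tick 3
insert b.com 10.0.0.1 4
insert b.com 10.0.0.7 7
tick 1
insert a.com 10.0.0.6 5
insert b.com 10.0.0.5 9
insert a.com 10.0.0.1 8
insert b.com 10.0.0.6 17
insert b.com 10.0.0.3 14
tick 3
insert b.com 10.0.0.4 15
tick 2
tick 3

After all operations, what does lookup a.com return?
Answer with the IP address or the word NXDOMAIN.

Answer: NXDOMAIN

Derivation:
Op 1: insert a.com -> 10.0.0.4 (expiry=0+3=3). clock=0
Op 2: tick 3 -> clock=3. purged={a.com}
Op 3: insert b.com -> 10.0.0.1 (expiry=3+4=7). clock=3
Op 4: insert b.com -> 10.0.0.7 (expiry=3+7=10). clock=3
Op 5: tick 1 -> clock=4.
Op 6: insert a.com -> 10.0.0.6 (expiry=4+5=9). clock=4
Op 7: insert b.com -> 10.0.0.5 (expiry=4+9=13). clock=4
Op 8: insert a.com -> 10.0.0.1 (expiry=4+8=12). clock=4
Op 9: insert b.com -> 10.0.0.6 (expiry=4+17=21). clock=4
Op 10: insert b.com -> 10.0.0.3 (expiry=4+14=18). clock=4
Op 11: tick 3 -> clock=7.
Op 12: insert b.com -> 10.0.0.4 (expiry=7+15=22). clock=7
Op 13: tick 2 -> clock=9.
Op 14: tick 3 -> clock=12. purged={a.com}
lookup a.com: not in cache (expired or never inserted)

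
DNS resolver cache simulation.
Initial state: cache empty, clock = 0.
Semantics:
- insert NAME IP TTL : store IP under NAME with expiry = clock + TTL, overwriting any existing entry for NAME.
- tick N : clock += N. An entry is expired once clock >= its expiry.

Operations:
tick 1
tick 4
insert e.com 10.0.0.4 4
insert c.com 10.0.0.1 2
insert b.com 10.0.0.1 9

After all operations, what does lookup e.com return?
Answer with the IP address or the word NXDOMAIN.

Op 1: tick 1 -> clock=1.
Op 2: tick 4 -> clock=5.
Op 3: insert e.com -> 10.0.0.4 (expiry=5+4=9). clock=5
Op 4: insert c.com -> 10.0.0.1 (expiry=5+2=7). clock=5
Op 5: insert b.com -> 10.0.0.1 (expiry=5+9=14). clock=5
lookup e.com: present, ip=10.0.0.4 expiry=9 > clock=5

Answer: 10.0.0.4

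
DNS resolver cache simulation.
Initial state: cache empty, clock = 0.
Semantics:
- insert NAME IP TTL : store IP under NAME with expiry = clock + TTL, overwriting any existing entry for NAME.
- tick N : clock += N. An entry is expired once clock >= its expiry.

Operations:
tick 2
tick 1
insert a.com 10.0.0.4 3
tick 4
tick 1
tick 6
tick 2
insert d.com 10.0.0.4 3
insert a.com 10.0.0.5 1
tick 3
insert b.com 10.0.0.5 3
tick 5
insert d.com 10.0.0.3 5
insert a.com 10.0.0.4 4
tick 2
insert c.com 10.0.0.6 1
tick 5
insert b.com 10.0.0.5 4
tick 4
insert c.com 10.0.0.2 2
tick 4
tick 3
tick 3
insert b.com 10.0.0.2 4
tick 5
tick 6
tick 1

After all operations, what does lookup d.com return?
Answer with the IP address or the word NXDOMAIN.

Answer: NXDOMAIN

Derivation:
Op 1: tick 2 -> clock=2.
Op 2: tick 1 -> clock=3.
Op 3: insert a.com -> 10.0.0.4 (expiry=3+3=6). clock=3
Op 4: tick 4 -> clock=7. purged={a.com}
Op 5: tick 1 -> clock=8.
Op 6: tick 6 -> clock=14.
Op 7: tick 2 -> clock=16.
Op 8: insert d.com -> 10.0.0.4 (expiry=16+3=19). clock=16
Op 9: insert a.com -> 10.0.0.5 (expiry=16+1=17). clock=16
Op 10: tick 3 -> clock=19. purged={a.com,d.com}
Op 11: insert b.com -> 10.0.0.5 (expiry=19+3=22). clock=19
Op 12: tick 5 -> clock=24. purged={b.com}
Op 13: insert d.com -> 10.0.0.3 (expiry=24+5=29). clock=24
Op 14: insert a.com -> 10.0.0.4 (expiry=24+4=28). clock=24
Op 15: tick 2 -> clock=26.
Op 16: insert c.com -> 10.0.0.6 (expiry=26+1=27). clock=26
Op 17: tick 5 -> clock=31. purged={a.com,c.com,d.com}
Op 18: insert b.com -> 10.0.0.5 (expiry=31+4=35). clock=31
Op 19: tick 4 -> clock=35. purged={b.com}
Op 20: insert c.com -> 10.0.0.2 (expiry=35+2=37). clock=35
Op 21: tick 4 -> clock=39. purged={c.com}
Op 22: tick 3 -> clock=42.
Op 23: tick 3 -> clock=45.
Op 24: insert b.com -> 10.0.0.2 (expiry=45+4=49). clock=45
Op 25: tick 5 -> clock=50. purged={b.com}
Op 26: tick 6 -> clock=56.
Op 27: tick 1 -> clock=57.
lookup d.com: not in cache (expired or never inserted)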